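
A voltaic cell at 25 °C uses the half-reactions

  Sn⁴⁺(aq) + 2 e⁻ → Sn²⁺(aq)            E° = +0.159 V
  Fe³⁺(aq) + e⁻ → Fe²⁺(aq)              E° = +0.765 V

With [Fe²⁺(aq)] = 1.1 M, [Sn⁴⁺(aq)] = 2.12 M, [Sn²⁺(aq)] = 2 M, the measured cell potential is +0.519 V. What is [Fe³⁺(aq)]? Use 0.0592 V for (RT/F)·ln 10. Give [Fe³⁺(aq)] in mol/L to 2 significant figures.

Fe³⁺/Fe²⁺ is the cathode (higher E°); E°cell = +0.765 − (+0.159) = +0.606 V with n = 2.
Since E = E° − (0.0592/n)·log Q, log Q = n(E° − E)/0.0592 = 2.939.
Balancing electrons gives 2 Fe³⁺(aq) + Sn²⁺(aq) → 2 Fe²⁺(aq) + Sn⁴⁺(aq); thus Q = ([Fe²⁺(aq)]^2·[Sn⁴⁺(aq)]) / ([Fe³⁺(aq)]^2·[Sn²⁺(aq)]).
Isolating [Fe³⁺(aq)] in Q = 10^{2.939} yields log [Fe³⁺(aq)] = −1.415, i.e. 0.038 M.

0.038 M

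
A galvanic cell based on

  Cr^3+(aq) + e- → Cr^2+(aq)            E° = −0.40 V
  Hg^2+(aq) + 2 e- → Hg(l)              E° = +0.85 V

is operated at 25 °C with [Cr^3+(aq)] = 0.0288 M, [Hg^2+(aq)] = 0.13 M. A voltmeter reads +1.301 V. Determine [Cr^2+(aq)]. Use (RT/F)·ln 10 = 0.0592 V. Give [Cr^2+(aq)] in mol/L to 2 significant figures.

0.58 M

The Hg²⁺/Hg couple has the larger reduction potential, so it is the cathode: E°cell = +0.85 − (−0.40) = +1.25 V and n = 2.
Since E = E° − (0.0592/n)·log Q, log Q = n(E° − E)/0.0592 = −1.723.
The balanced reaction is Hg^2+(aq) + 2 Cr^2+(aq) → Hg(l) + 2 Cr^3+(aq), so Q = [Cr^3+(aq)]^2 / ([Hg^2+(aq)]·[Cr^2+(aq)]^2).
Solving for the unknown gives log [Cr^2+(aq)] = −0.236, so [Cr^2+(aq)] ≈ 0.58 M.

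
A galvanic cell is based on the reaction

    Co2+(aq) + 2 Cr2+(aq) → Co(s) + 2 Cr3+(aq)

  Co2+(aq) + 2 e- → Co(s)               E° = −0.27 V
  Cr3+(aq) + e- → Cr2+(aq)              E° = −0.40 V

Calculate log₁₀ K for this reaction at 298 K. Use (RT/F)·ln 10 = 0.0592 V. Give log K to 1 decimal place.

log K = 4.4

The Co²⁺/Co couple is reduced (cathode); E°cell = −0.27 − (−0.40) = +0.13 V with n = 2.
At equilibrium E = 0, so log K = nE°cell / 0.0592 = (2)(+0.13) / 0.0592 = 4.4.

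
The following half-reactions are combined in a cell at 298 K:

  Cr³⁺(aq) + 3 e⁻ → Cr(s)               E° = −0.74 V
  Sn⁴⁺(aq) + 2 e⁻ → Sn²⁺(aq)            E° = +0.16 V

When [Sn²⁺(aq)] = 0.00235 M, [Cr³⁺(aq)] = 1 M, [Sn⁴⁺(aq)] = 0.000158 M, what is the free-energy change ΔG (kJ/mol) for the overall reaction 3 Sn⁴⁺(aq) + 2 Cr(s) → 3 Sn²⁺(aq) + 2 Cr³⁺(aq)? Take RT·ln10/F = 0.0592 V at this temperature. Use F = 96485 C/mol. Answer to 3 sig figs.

−501 kJ/mol

The standard cell potential is +0.16 − (−0.74) = +0.90 V, with n = 6 electrons in the balanced equation.
Here Q = ([Sn²⁺(aq)]^3·[Cr³⁺(aq)]^2) / [Sn⁴⁺(aq)]^3 = 3.29×10^3 (log Q = 3.517), giving E = +0.90 − (0.0592/6)·(3.517) = +0.8653 V.
Finally ΔG = −nFE = −(6)(96485 C/mol)(+0.8653 V) = −501 kJ/mol.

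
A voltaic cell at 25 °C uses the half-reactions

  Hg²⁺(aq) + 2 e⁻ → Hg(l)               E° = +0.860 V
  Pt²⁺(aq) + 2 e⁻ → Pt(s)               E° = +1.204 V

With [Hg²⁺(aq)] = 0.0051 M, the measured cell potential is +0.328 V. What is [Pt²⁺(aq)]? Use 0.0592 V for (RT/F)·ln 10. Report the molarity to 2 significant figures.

0.0015 M

With Pt²⁺/Pt at the cathode and Hg²⁺/Hg at the anode, E°cell = +1.204 − (+0.860) = +0.344 V (n = 2).
From the Nernst equation, log Q = n(E° − E)/0.0592 = 2·(+0.344 − (+0.328))/0.0592 = 0.541.
Balancing electrons gives Pt²⁺(aq) + Hg(l) → Pt(s) + Hg²⁺(aq); thus Q = [Hg²⁺(aq)] / [Pt²⁺(aq)].
Solving for the unknown gives log [Pt²⁺(aq)] = −2.833, so [Pt²⁺(aq)] ≈ 0.0015 M.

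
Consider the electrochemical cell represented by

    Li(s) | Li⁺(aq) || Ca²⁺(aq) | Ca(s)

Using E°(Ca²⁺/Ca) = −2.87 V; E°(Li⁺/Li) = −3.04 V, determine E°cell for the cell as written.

By convention the left-hand electrode in cell notation is the anode (oxidation) and the right-hand electrode is the cathode (reduction).
E°cell = E°(right) − E°(left) = −2.87 − (−3.04) = +0.17 V.

+0.17 V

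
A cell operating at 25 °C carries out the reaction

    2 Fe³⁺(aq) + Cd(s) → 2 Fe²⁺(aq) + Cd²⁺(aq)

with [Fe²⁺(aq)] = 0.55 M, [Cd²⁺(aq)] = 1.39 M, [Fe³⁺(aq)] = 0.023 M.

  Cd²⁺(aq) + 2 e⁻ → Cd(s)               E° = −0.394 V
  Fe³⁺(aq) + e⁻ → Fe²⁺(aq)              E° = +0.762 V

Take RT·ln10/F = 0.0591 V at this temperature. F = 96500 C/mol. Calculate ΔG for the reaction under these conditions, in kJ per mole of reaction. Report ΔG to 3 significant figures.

With Fe³⁺/Fe²⁺ reduced at the cathode, E°cell = +0.762 − (−0.394) = +1.156 V and n = 2.
The reaction quotient is ([Fe²⁺(aq)]^2·[Cd²⁺(aq)]) / [Fe³⁺(aq)]^2 = 795; by Nernst, E = +1.156 − (0.0591/2)(2.900) = +1.0703 V.
Then ΔG = −nFE = −2 × 96500 × +1.0703 J/mol = −207 kJ/mol.

−207 kJ/mol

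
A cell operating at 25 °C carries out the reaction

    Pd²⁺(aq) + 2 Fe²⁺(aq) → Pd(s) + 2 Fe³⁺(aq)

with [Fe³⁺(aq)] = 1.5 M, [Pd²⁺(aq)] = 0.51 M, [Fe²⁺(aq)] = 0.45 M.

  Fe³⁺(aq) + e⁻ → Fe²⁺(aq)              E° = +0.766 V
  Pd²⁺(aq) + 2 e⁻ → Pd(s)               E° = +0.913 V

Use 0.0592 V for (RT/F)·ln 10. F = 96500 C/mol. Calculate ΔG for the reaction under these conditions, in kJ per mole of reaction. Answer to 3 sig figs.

−20.7 kJ/mol

The standard cell potential is +0.913 − (+0.766) = +0.147 V, with n = 2 electrons in the balanced equation.
The reaction quotient is [Fe³⁺(aq)]^2 / ([Pd²⁺(aq)]·[Fe²⁺(aq)]^2) = 21.8; by Nernst, E = +0.147 − (0.0592/2)(1.338) = +0.1074 V.
ΔG = −nFE = −(2)(96500)(+0.1074) J/mol = −20.7 kJ/mol.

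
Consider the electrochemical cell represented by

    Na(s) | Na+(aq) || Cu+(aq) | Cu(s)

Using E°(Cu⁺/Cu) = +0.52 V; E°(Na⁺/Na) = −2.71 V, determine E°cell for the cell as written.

By convention the left-hand electrode in cell notation is the anode (oxidation) and the right-hand electrode is the cathode (reduction).
E°cell = E°(right) − E°(left) = +0.52 − (−2.71) = +3.23 V.

+3.23 V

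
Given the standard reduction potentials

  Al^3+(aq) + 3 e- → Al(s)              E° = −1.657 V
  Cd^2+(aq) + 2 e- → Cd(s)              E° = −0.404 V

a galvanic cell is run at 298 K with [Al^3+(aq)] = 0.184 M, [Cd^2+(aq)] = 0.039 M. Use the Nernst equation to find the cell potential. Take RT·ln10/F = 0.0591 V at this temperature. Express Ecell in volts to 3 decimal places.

+1.226 V

Since E°(Cd²⁺/Cd) > E°(Al³⁺/Al), Cd²⁺/Cd serves as the cathode.
E°cell = E°cat − E°an = −0.404 − (−1.657) = +1.253 V; n = 6.
For the overall reaction 3 Cd^2+(aq) + 2 Al(s) → 3 Cd(s) + 2 Al^3+(aq), Q = [Al^3+(aq)]^2 / [Cd^2+(aq)]^3 = 571, giving log Q = 2.756.
E = E° − (0.0591/n)·log Q = +1.253 − (0.0591/6)(2.756) = +1.226 V.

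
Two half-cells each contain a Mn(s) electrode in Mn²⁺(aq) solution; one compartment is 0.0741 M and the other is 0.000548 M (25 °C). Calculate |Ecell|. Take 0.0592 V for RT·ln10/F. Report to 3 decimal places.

For a concentration cell E°cell = 0, since both electrodes use the same couple.
The compartment with the higher Mn²⁺(aq) concentration (0.0741 M) acts as the cathode; ions are reduced there and produced at the dilute (0.000548 M) anode.
With n = 2, Ecell = −(0.0592/2)·log([dilute]/[conc]) = −(0.0592/2)·log(0.000548/0.0741) = +0.063 V.

0.063 V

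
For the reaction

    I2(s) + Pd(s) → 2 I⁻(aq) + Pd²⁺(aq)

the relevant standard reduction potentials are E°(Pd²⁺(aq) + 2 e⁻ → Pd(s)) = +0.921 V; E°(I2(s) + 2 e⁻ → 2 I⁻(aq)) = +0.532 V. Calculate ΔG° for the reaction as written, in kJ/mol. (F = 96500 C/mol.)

+75.1 kJ/mol

In the reaction as written I2(s) is reduced, so the I₂/I⁻ couple is the cathode and Pd²⁺/Pd is the anode.
E°cell = +0.532 − (+0.921) = −0.389 V; balancing electrons gives n = 2.
ΔG° = −nFE°cell = −(2)(96500)(−0.389) J/mol = +75.1 kJ/mol.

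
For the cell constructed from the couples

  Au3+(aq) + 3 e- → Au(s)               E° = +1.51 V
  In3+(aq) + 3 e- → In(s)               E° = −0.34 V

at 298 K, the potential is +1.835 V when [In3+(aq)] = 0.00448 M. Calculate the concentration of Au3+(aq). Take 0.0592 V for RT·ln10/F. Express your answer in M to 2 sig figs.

0.00078 M

With Au³⁺/Au at the cathode and In³⁺/In at the anode, E°cell = +1.51 − (−0.34) = +1.85 V (n = 3).
Rearranging E = E° − (0.0592/n)·log Q gives log Q = 3(+1.85 − (+1.835))/0.0592 = 0.760.
The balanced reaction is Au3+(aq) + In(s) → Au(s) + In3+(aq), so Q = [In3+(aq)] / [Au3+(aq)].
Isolating [Au3+(aq)] in Q = 10^{0.760} yields log [Au3+(aq)] = −3.109, i.e. 0.00078 M.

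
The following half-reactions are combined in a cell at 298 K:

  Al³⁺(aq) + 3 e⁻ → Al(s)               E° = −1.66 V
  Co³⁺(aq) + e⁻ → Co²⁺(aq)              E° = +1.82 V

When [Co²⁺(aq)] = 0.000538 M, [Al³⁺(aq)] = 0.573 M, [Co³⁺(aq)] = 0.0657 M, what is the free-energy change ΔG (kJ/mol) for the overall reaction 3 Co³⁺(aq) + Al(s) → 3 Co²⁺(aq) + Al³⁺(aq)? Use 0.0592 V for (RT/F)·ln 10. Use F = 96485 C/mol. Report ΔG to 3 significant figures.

The standard cell potential is +1.82 − (−1.66) = +3.48 V, with n = 3 electrons in the balanced equation.
Q = ([Co²⁺(aq)]^3·[Al³⁺(aq)]) / [Co³⁺(aq)]^3 = 3.15×10^−7, so log Q = −6.502 and E = +3.48 − (0.0592/3)(−6.502) = +3.6083 V.
Finally ΔG = −nFE = −(3)(96485 C/mol)(+3.6083 V) = −1040 kJ/mol.

−1040 kJ/mol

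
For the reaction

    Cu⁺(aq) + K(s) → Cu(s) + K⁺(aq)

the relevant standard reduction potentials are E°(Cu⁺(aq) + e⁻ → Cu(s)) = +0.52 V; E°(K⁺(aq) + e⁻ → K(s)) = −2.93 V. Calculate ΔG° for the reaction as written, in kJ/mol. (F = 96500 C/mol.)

In the reaction as written Cu⁺(aq) is reduced, so the Cu⁺/Cu couple is the cathode and K⁺/K is the anode.
E°cell = +0.52 − (−2.93) = +3.45 V; balancing electrons gives n = 1.
ΔG° = −nFE°cell = −(1)(96500)(+3.45) J/mol = −333 kJ/mol.

−333 kJ/mol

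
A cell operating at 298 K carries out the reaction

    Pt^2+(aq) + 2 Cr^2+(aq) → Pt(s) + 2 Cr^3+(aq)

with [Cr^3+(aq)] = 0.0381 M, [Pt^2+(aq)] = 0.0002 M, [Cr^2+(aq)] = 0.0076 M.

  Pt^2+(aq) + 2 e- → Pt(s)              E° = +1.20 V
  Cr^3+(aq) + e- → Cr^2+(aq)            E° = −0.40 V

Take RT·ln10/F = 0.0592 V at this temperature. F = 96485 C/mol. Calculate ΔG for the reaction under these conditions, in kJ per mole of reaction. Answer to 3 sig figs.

The standard cell potential is +1.20 − (−0.40) = +1.60 V, with n = 2 electrons in the balanced equation.
The reaction quotient is [Cr^3+(aq)]^2 / ([Pt^2+(aq)]·[Cr^2+(aq)]^2) = 1.26×10^5; by Nernst, E = +1.60 − (0.0592/2)(5.099) = +1.4491 V.
Then ΔG = −nFE = −2 × 96485 × +1.4491 J/mol = −280 kJ/mol.

−280 kJ/mol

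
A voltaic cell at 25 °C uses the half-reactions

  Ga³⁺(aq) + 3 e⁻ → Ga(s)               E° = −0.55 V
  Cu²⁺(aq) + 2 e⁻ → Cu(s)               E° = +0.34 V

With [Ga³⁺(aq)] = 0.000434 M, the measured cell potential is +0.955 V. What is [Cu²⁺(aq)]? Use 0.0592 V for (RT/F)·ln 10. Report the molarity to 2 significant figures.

0.90 M

The Cu²⁺/Cu couple has the larger reduction potential, so it is the cathode: E°cell = +0.34 − (−0.55) = +0.89 V and n = 6.
From the Nernst equation, log Q = n(E° − E)/0.0592 = 6·(+0.89 − (+0.955))/0.0592 = −6.588.
For 3 Cu²⁺(aq) + 2 Ga(s) → 3 Cu(s) + 2 Ga³⁺(aq), the reaction quotient is Q = [Ga³⁺(aq)]^2 / [Cu²⁺(aq)]^3.
Substituting the known concentrations and solving, log [Cu²⁺(aq)] = −0.046 and [Cu²⁺(aq)] = 0.90 M.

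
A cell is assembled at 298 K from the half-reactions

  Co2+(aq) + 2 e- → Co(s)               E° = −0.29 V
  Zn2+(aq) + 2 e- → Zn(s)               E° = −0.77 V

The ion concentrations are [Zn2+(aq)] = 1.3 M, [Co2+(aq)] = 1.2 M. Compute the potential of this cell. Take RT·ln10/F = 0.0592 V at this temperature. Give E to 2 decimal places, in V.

+0.48 V

Co²⁺/Co is reduced (cathode, E° = −0.29 V) and Zn²⁺/Zn is oxidized (anode).
E°cell = −0.29 − (−0.77) = +0.48 V, with n = 2 electrons transferred.
For the overall reaction Co2+(aq) + Zn(s) → Co(s) + Zn2+(aq), Q = [Zn2+(aq)] / [Co2+(aq)] = 1.08, giving log Q = 0.035.
By the Nernst equation, E = +0.48 − (0.0592/2)·(0.035) = +0.48 V.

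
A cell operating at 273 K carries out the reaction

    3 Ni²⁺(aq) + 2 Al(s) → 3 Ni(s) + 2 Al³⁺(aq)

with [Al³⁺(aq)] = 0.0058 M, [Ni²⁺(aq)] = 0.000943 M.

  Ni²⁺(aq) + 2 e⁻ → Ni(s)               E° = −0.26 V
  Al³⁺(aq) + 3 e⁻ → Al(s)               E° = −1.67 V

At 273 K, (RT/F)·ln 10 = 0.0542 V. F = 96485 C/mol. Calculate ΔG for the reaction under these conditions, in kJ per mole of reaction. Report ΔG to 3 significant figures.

E°cell = −0.26 − (−1.67) = +1.41 V; the balanced reaction transfers n = 6 electrons.
The reaction quotient is [Al³⁺(aq)]^2 / [Ni²⁺(aq)]^3 = 4.01×10^4; by Nernst, E = +1.41 − (0.0542/6)(4.603) = +1.3684 V.
Then ΔG = −nFE = −6 × 96485 × +1.3684 J/mol = −792 kJ/mol.

−792 kJ/mol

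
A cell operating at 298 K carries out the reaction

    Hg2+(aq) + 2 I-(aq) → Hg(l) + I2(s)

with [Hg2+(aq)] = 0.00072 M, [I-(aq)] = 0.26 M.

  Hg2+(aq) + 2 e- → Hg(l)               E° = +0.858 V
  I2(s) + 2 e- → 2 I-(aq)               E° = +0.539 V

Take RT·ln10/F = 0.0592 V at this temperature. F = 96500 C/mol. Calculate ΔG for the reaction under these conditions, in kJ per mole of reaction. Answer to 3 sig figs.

−36.9 kJ/mol

E°cell = +0.858 − (+0.539) = +0.319 V; the balanced reaction transfers n = 2 electrons.
Here Q = 1 / ([Hg2+(aq)]·[I-(aq)]^2) = 2.05×10^4 (log Q = 4.313), giving E = +0.319 − (0.0592/2)·(4.313) = +0.1913 V.
ΔG = −nFE = −(2)(96500)(+0.1913) J/mol = −36.9 kJ/mol.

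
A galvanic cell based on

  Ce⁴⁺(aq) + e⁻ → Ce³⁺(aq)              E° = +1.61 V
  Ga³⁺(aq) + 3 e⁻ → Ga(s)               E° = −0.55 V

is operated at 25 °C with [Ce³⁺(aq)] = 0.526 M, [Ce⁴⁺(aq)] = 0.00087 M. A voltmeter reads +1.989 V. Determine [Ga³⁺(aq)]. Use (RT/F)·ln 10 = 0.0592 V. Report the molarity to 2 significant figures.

The Ce⁴⁺/Ce³⁺ couple has the larger reduction potential, so it is the cathode: E°cell = +1.61 − (−0.55) = +2.16 V and n = 3.
From the Nernst equation, log Q = n(E° − E)/0.0592 = 3·(+2.16 − (+1.989))/0.0592 = 8.666.
For 3 Ce⁴⁺(aq) + Ga(s) → 3 Ce³⁺(aq) + Ga³⁺(aq), the reaction quotient is Q = ([Ce³⁺(aq)]^3·[Ga³⁺(aq)]) / [Ce⁴⁺(aq)]^3.
Isolating [Ga³⁺(aq)] in Q = 10^{8.666} yields log [Ga³⁺(aq)] = 0.322, i.e. 2.1 M.

2.1 M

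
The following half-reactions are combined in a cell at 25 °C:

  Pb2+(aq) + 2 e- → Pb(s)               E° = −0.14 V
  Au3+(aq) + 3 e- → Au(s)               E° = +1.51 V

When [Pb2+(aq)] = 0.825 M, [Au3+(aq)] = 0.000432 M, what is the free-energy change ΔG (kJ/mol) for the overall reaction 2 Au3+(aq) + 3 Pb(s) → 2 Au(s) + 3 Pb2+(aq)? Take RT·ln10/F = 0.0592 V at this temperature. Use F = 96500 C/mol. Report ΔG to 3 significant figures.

E°cell = +1.51 − (−0.14) = +1.65 V; the balanced reaction transfers n = 6 electrons.
Here Q = [Pb2+(aq)]^3 / [Au3+(aq)]^2 = 3.01×10^6 (log Q = 6.478), giving E = +1.65 − (0.0592/6)·(6.478) = +1.5861 V.
Then ΔG = −nFE = −6 × 96500 × +1.5861 J/mol = −918 kJ/mol.

−918 kJ/mol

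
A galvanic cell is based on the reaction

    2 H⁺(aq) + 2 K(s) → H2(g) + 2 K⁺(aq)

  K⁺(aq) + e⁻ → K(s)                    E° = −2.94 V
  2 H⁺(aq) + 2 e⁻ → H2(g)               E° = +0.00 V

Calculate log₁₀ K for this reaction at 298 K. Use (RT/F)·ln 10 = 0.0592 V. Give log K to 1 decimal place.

log K = 99.3

The 2H⁺/H₂ couple is reduced (cathode); E°cell = +0.00 − (−2.94) = +2.94 V with n = 2.
At equilibrium E = 0, so log K = nE°cell / 0.0592 = (2)(+2.94) / 0.0592 = 99.3.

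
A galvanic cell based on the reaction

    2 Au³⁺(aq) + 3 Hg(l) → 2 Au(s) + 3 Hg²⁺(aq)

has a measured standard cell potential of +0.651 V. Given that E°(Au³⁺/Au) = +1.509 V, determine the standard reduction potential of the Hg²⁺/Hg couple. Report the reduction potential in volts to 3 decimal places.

In the reaction as written the Au³⁺/Au couple is reduced (cathode) and Hg²⁺/Hg is oxidized (anode), so E°cell = E°(Au³⁺/Au) − E°(Hg²⁺/Hg).
E°(Hg²⁺/Hg) = E°(cathode) − E°cell = +1.509 − (+0.651) = +0.858 V.

+0.858 V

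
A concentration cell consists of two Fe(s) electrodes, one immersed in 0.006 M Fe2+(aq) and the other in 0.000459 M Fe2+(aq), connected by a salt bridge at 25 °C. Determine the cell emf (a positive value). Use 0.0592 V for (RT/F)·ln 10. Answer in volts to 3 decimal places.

For a concentration cell E°cell = 0, since both electrodes use the same couple.
The compartment with the higher Fe2+(aq) concentration (0.006 M) acts as the cathode; ions are reduced there and produced at the dilute (0.000459 M) anode.
With n = 2, Ecell = −(0.0592/2)·log([dilute]/[conc]) = −(0.0592/2)·log(0.000459/0.006) = +0.033 V.

0.033 V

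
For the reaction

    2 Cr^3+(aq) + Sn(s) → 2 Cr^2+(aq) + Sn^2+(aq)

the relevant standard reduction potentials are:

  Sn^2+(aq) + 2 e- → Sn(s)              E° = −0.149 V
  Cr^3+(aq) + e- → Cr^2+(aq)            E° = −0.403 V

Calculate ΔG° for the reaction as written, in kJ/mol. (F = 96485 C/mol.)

+49.0 kJ/mol

In the reaction as written Cr^3+(aq) is reduced, so the Cr³⁺/Cr²⁺ couple is the cathode and Sn²⁺/Sn is the anode.
E°cell = −0.403 − (−0.149) = −0.254 V; balancing electrons gives n = 2.
ΔG° = −nFE°cell = −(2)(96485)(−0.254) J/mol = +49.0 kJ/mol.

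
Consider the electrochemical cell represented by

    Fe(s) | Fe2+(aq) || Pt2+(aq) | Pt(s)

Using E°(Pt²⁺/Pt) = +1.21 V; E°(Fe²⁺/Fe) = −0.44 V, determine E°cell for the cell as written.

By convention the left-hand electrode in cell notation is the anode (oxidation) and the right-hand electrode is the cathode (reduction).
E°cell = E°(right) − E°(left) = +1.21 − (−0.44) = +1.65 V.

+1.65 V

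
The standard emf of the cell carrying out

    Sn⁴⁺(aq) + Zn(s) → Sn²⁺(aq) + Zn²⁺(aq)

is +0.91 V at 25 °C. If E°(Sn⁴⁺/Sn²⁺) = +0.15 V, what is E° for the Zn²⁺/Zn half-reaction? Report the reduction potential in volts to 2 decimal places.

In the reaction as written the Sn⁴⁺/Sn²⁺ couple is reduced (cathode) and Zn²⁺/Zn is oxidized (anode), so E°cell = E°(Sn⁴⁺/Sn²⁺) − E°(Zn²⁺/Zn).
E°(Zn²⁺/Zn) = E°(cathode) − E°cell = +0.15 − (+0.91) = −0.76 V.

−0.76 V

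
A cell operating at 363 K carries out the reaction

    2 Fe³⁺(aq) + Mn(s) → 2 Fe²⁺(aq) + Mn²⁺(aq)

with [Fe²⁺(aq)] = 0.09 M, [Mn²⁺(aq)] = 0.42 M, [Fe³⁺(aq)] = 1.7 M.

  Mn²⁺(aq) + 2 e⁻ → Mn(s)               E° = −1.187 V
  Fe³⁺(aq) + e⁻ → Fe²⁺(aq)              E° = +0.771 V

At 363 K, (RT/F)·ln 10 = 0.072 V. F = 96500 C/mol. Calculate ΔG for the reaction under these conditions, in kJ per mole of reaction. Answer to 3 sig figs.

−398 kJ/mol

E°cell = +0.771 − (−1.187) = +1.958 V; the balanced reaction transfers n = 2 electrons.
Q = ([Fe²⁺(aq)]^2·[Mn²⁺(aq)]) / [Fe³⁺(aq)]^2 = 0.00118, so log Q = −2.929 and E = +1.958 − (0.072/2)(−2.929) = +2.0634 V.
ΔG = −nFE = −(2)(96500)(+2.0634) J/mol = −398 kJ/mol.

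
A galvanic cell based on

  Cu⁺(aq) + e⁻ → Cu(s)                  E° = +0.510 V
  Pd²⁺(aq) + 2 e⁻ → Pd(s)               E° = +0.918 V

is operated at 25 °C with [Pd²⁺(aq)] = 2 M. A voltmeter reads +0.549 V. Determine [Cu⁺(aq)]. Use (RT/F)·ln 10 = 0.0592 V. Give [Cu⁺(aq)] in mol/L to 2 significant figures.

0.0059 M

With Pd²⁺/Pd at the cathode and Cu⁺/Cu at the anode, E°cell = +0.918 − (+0.510) = +0.408 V (n = 2).
From the Nernst equation, log Q = n(E° − E)/0.0592 = 2·(+0.408 − (+0.549))/0.0592 = −4.764.
The balanced reaction is Pd²⁺(aq) + 2 Cu(s) → Pd(s) + 2 Cu⁺(aq), so Q = [Cu⁺(aq)]^2 / [Pd²⁺(aq)].
Substituting the known concentrations and solving, log [Cu⁺(aq)] = −2.231 and [Cu⁺(aq)] = 0.0059 M.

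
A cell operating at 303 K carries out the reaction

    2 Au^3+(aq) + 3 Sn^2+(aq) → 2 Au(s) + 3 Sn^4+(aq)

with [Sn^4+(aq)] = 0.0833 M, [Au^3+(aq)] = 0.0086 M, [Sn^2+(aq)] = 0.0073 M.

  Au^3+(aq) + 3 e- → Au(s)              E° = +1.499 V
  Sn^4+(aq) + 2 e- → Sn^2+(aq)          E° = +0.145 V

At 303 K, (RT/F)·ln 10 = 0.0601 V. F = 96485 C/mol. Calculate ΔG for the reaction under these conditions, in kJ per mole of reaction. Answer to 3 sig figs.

−741 kJ/mol

The standard cell potential is +1.499 − (+0.145) = +1.354 V, with n = 6 electrons in the balanced equation.
Here Q = [Sn^4+(aq)]^3 / ([Au^3+(aq)]^2·[Sn^2+(aq)]^3) = 2.01×10^7 (log Q = 7.303), giving E = +1.354 − (0.0601/6)·(7.303) = +1.2808 V.
Finally ΔG = −nFE = −(6)(96485 C/mol)(+1.2808 V) = −741 kJ/mol.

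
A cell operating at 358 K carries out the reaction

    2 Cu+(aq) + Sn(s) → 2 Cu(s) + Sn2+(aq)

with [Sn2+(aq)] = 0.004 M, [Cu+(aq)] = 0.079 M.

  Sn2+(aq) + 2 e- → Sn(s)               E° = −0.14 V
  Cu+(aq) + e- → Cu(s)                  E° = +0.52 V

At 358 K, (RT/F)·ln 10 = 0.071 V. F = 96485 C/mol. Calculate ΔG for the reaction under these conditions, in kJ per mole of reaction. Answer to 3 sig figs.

−129 kJ/mol

With Cu⁺/Cu reduced at the cathode, E°cell = +0.52 − (−0.14) = +0.66 V and n = 2.
The reaction quotient is [Sn2+(aq)] / [Cu+(aq)]^2 = 0.641; by Nernst, E = +0.66 − (0.071/2)(−0.193) = +0.6669 V.
Finally ΔG = −nFE = −(2)(96485 C/mol)(+0.6669 V) = −129 kJ/mol.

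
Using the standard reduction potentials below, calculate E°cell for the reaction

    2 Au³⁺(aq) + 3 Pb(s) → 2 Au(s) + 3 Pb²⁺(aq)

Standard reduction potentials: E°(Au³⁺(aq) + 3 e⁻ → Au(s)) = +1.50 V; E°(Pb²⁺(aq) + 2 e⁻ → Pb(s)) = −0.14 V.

In the reaction as written, Au³⁺(aq) is reduced (cathode) and Pb²⁺(aq) is produced by oxidation at the anode.
E°cell = E°(cathode) − E°(anode) = +1.50 − (−0.14) = +1.64 V.

+1.64 V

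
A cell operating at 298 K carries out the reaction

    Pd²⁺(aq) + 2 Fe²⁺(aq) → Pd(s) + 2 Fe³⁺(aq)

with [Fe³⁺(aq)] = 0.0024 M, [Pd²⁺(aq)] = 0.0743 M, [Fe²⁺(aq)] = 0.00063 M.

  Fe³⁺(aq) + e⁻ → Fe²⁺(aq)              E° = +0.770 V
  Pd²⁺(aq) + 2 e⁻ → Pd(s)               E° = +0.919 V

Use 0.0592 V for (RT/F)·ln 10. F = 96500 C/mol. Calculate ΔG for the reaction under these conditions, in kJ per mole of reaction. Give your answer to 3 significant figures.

The standard cell potential is +0.919 − (+0.770) = +0.149 V, with n = 2 electrons in the balanced equation.
Q = [Fe³⁺(aq)]^2 / ([Pd²⁺(aq)]·[Fe²⁺(aq)]^2) = 195, so log Q = 2.291 and E = +0.149 − (0.0592/2)(2.291) = +0.0812 V.
Finally ΔG = −nFE = −(2)(96500 C/mol)(+0.0812 V) = −15.7 kJ/mol.

−15.7 kJ/mol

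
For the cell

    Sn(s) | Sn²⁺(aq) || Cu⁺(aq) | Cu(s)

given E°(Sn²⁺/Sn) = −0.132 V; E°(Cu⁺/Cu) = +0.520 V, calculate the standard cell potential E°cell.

+0.652 V

By convention the left-hand electrode in cell notation is the anode (oxidation) and the right-hand electrode is the cathode (reduction).
E°cell = E°(right) − E°(left) = +0.520 − (−0.132) = +0.652 V.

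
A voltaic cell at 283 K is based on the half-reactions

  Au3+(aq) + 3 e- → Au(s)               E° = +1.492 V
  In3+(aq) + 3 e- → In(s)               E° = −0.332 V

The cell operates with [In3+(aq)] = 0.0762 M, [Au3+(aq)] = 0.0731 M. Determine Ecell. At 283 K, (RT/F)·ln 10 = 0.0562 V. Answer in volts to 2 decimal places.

+1.82 V

Since E°(Au³⁺/Au) > E°(In³⁺/In), Au³⁺/Au serves as the cathode.
E°cell = E°cat − E°an = +1.492 − (−0.332) = +1.824 V; n = 3.
Balancing gives Au3+(aq) + In(s) → Au(s) + In3+(aq); hence Q = [In3+(aq)] / [Au3+(aq)] = 1.04 (log Q = 0.018).
Applying E = E° − (RT ln10/nF)·log Q gives +1.824 − (0.0562/3)(0.018) = +1.82 V.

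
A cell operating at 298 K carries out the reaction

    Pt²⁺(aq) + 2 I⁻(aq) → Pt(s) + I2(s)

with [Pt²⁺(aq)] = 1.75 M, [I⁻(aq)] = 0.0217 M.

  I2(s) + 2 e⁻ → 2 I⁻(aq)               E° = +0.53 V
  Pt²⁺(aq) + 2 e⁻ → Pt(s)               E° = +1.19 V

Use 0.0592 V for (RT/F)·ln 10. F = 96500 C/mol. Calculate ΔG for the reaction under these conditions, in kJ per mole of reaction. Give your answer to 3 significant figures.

With Pt²⁺/Pt reduced at the cathode, E°cell = +1.19 − (+0.53) = +0.66 V and n = 2.
Q = 1 / ([Pt²⁺(aq)]·[I⁻(aq)]^2) = 1.21×10^3, so log Q = 3.084 and E = +0.66 − (0.0592/2)(3.084) = +0.5687 V.
Then ΔG = −nFE = −2 × 96500 × +0.5687 J/mol = −110 kJ/mol.

−110 kJ/mol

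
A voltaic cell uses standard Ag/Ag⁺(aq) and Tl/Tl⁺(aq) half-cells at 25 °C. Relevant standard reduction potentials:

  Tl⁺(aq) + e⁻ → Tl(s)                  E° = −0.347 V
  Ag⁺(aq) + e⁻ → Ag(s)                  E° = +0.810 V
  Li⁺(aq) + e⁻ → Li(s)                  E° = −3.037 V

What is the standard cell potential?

Of the two couples in this cell, the one with the more positive reduction potential is reduced at the cathode: here that is Ag⁺/Ag (+0.810 V); Tl⁺/Tl (−0.347 V) is the anode.
E°cell = E°(cathode) − E°(anode) = +0.810 − (−0.347) = +1.157 V.

+1.157 V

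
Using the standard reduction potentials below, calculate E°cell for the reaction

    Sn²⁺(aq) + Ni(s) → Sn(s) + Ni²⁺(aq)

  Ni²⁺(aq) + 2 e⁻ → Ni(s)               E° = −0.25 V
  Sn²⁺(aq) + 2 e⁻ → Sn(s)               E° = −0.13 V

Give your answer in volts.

In the reaction as written, Sn²⁺(aq) is reduced (cathode) and Ni²⁺(aq) is produced by oxidation at the anode.
E°cell = E°(cathode) − E°(anode) = −0.13 − (−0.25) = +0.12 V.
The positive value indicates the reaction is spontaneous as written.

+0.12 V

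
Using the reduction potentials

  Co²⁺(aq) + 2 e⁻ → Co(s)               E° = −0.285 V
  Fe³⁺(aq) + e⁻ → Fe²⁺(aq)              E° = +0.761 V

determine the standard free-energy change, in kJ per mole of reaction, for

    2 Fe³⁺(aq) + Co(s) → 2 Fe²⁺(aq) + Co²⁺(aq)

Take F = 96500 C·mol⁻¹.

−202 kJ/mol

In the reaction as written Fe³⁺(aq) is reduced, so the Fe³⁺/Fe²⁺ couple is the cathode and Co²⁺/Co is the anode.
E°cell = +0.761 − (−0.285) = +1.046 V; balancing electrons gives n = 2.
ΔG° = −nFE°cell = −(2)(96500)(+1.046) J/mol = −202 kJ/mol.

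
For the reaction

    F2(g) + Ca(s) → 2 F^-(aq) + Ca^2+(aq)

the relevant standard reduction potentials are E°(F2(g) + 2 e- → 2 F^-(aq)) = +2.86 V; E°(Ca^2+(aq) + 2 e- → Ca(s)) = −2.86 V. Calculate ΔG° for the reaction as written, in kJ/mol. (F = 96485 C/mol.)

−1104 kJ/mol

In the reaction as written F2(g) is reduced, so the F₂/F⁻ couple is the cathode and Ca²⁺/Ca is the anode.
E°cell = +2.86 − (−2.86) = +5.72 V; balancing electrons gives n = 2.
ΔG° = −nFE°cell = −(2)(96485)(+5.72) J/mol = −1104 kJ/mol.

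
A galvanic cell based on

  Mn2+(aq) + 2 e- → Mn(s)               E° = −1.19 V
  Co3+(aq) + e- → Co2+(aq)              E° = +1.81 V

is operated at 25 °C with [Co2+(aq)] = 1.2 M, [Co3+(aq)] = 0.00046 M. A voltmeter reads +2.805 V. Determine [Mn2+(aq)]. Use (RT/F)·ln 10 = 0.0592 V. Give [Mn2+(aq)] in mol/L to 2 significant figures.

0.57 M

Co³⁺/Co²⁺ is the cathode (higher E°); E°cell = +1.81 − (−1.19) = +3.00 V with n = 2.
Since E = E° − (0.0592/n)·log Q, log Q = n(E° − E)/0.0592 = 6.588.
Balancing electrons gives 2 Co3+(aq) + Mn(s) → 2 Co2+(aq) + Mn2+(aq); thus Q = ([Co2+(aq)]^2·[Mn2+(aq)]) / [Co3+(aq)]^2.
Substituting the known concentrations and solving, log [Mn2+(aq)] = −0.245 and [Mn2+(aq)] = 0.57 M.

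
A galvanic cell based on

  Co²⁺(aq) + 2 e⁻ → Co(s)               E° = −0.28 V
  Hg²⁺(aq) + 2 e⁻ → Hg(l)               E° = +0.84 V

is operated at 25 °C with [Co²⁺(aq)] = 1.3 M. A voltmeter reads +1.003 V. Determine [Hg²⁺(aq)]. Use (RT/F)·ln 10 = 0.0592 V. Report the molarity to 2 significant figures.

0.00014 M

The Hg²⁺/Hg couple has the larger reduction potential, so it is the cathode: E°cell = +0.84 − (−0.28) = +1.12 V and n = 2.
Rearranging E = E° − (0.0592/n)·log Q gives log Q = 2(+1.12 − (+1.003))/0.0592 = 3.953.
For Hg²⁺(aq) + Co(s) → Hg(l) + Co²⁺(aq), the reaction quotient is Q = [Co²⁺(aq)] / [Hg²⁺(aq)].
Isolating [Hg²⁺(aq)] in Q = 10^{3.953} yields log [Hg²⁺(aq)] = −3.839, i.e. 0.00014 M.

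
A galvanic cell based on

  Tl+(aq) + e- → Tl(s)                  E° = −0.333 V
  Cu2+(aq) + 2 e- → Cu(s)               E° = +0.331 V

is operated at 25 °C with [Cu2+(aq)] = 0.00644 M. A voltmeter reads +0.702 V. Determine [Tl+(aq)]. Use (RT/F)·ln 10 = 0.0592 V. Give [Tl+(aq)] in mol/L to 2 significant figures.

0.018 M

With Cu²⁺/Cu at the cathode and Tl⁺/Tl at the anode, E°cell = +0.331 − (−0.333) = +0.664 V (n = 2).
From the Nernst equation, log Q = n(E° − E)/0.0592 = 2·(+0.664 − (+0.702))/0.0592 = −1.284.
For Cu2+(aq) + 2 Tl(s) → Cu(s) + 2 Tl+(aq), the reaction quotient is Q = [Tl+(aq)]^2 / [Cu2+(aq)].
Isolating [Tl+(aq)] in Q = 10^{−1.284} yields log [Tl+(aq)] = −1.738, i.e. 0.018 M.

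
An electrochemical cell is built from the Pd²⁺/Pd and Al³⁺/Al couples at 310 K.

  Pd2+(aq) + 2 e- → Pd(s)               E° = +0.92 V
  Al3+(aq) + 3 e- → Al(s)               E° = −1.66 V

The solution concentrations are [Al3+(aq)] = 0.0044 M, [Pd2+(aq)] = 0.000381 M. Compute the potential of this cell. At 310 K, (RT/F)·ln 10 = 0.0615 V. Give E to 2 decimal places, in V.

Since E°(Pd²⁺/Pd) > E°(Al³⁺/Al), Pd²⁺/Pd serves as the cathode.
The standard potential is +0.92 − (−1.66) = +2.58 V and the balanced reaction transfers n = 6 electrons.
Balancing gives 3 Pd2+(aq) + 2 Al(s) → 3 Pd(s) + 2 Al3+(aq); hence Q = [Al3+(aq)]^2 / [Pd2+(aq)]^3 = 3.5×10^5 (log Q = 5.544).
E = E° − (0.0615/n)·log Q = +2.58 − (0.0615/6)(5.544) = +2.52 V.

+2.52 V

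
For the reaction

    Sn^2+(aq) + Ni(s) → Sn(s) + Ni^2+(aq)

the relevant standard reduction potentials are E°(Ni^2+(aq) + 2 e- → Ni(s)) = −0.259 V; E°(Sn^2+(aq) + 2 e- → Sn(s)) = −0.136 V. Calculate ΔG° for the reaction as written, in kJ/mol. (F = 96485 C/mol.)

In the reaction as written Sn^2+(aq) is reduced, so the Sn²⁺/Sn couple is the cathode and Ni²⁺/Ni is the anode.
E°cell = −0.136 − (−0.259) = +0.123 V; balancing electrons gives n = 2.
ΔG° = −nFE°cell = −(2)(96485)(+0.123) J/mol = −23.7 kJ/mol.

−23.7 kJ/mol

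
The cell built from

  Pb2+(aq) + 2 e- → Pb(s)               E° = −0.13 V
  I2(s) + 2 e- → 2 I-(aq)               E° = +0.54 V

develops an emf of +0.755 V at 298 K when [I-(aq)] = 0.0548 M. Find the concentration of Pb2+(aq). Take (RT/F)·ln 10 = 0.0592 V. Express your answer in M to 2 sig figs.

The I₂/I⁻ couple has the larger reduction potential, so it is the cathode: E°cell = +0.54 − (−0.13) = +0.67 V and n = 2.
Rearranging E = E° − (0.0592/n)·log Q gives log Q = 2(+0.67 − (+0.755))/0.0592 = −2.872.
Balancing electrons gives I2(s) + Pb(s) → 2 I-(aq) + Pb2+(aq); thus Q = [I-(aq)]^2·[Pb2+(aq)].
Substituting the known concentrations and solving, log [Pb2+(aq)] = −0.350 and [Pb2+(aq)] = 0.45 M.

0.45 M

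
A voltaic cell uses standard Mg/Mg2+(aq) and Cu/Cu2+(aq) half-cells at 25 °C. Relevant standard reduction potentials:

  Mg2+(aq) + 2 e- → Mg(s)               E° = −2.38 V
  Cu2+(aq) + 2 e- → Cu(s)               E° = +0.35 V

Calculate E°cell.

Of the two couples in this cell, the one with the more positive reduction potential is reduced at the cathode: here that is Cu²⁺/Cu (+0.35 V); Mg²⁺/Mg (−2.38 V) is the anode.
E°cell = E°(cathode) − E°(anode) = +0.35 − (−2.38) = +2.73 V.

+2.73 V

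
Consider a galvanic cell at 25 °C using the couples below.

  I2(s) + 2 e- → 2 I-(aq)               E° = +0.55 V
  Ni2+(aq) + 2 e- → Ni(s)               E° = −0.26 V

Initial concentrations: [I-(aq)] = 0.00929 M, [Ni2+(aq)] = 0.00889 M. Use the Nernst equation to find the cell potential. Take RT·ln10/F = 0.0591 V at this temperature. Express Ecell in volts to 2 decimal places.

Since E°(I₂/I⁻) > E°(Ni²⁺/Ni), I₂/I⁻ serves as the cathode.
The standard potential is +0.55 − (−0.26) = +0.81 V and the balanced reaction transfers n = 2 electrons.
Balancing gives I2(s) + Ni(s) → 2 I-(aq) + Ni2+(aq); hence Q = [I-(aq)]^2·[Ni2+(aq)] = 7.67×10^−7 (log Q = −6.115).
By the Nernst equation, E = +0.81 − (0.0591/2)·(−6.115) = +0.99 V.

+0.99 V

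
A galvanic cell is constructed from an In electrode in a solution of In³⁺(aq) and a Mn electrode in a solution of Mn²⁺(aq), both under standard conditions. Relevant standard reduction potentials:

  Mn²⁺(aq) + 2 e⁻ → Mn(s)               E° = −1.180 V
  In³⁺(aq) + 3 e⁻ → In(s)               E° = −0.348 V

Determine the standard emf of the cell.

+0.832 V

The In³⁺/In couple has the higher E°, so In ion is reduced (cathode) and Mn is oxidized (anode).
E°cell = E°(cathode) − E°(anode) = −0.348 − (−1.180) = +0.832 V.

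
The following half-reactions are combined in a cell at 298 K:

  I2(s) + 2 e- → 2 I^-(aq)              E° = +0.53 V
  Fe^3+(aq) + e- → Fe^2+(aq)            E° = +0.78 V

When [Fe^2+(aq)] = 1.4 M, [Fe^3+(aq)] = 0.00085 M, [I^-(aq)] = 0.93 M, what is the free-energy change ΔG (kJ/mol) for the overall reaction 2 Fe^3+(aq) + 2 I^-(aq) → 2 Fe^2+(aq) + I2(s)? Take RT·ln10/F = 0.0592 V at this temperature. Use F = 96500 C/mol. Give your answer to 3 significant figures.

−11.1 kJ/mol

The standard cell potential is +0.78 − (+0.53) = +0.25 V, with n = 2 electrons in the balanced equation.
Here Q = [Fe^2+(aq)]^2 / ([Fe^3+(aq)]^2·[I^-(aq)]^2) = 3.14×10^6 (log Q = 6.496), giving E = +0.25 − (0.0592/2)·(6.496) = +0.0577 V.
Finally ΔG = −nFE = −(2)(96500 C/mol)(+0.0577 V) = −11.1 kJ/mol.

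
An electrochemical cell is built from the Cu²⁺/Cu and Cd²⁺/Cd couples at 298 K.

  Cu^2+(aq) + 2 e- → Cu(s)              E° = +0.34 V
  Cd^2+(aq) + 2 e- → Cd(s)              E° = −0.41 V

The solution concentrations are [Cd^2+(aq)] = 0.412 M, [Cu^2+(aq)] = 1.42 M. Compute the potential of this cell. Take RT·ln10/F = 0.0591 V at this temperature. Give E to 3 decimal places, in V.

+0.766 V

Cu²⁺/Cu is reduced (cathode, E° = +0.34 V) and Cd²⁺/Cd is oxidized (anode).
E°cell = E°cat − E°an = +0.34 − (−0.41) = +0.75 V; n = 2.
Balancing gives Cu^2+(aq) + Cd(s) → Cu(s) + Cd^2+(aq); hence Q = [Cd^2+(aq)] / [Cu^2+(aq)] = 0.29 (log Q = −0.537).
By the Nernst equation, E = +0.75 − (0.0591/2)·(−0.537) = +0.766 V.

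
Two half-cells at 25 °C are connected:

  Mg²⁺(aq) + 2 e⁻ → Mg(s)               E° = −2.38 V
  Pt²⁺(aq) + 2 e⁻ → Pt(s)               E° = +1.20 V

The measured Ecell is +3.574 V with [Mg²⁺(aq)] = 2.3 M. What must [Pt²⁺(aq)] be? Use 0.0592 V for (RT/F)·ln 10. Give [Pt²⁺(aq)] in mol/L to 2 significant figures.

The Pt²⁺/Pt couple has the larger reduction potential, so it is the cathode: E°cell = +1.20 − (−2.38) = +3.58 V and n = 2.
From the Nernst equation, log Q = n(E° − E)/0.0592 = 2·(+3.58 − (+3.574))/0.0592 = 0.203.
Balancing electrons gives Pt²⁺(aq) + Mg(s) → Pt(s) + Mg²⁺(aq); thus Q = [Mg²⁺(aq)] / [Pt²⁺(aq)].
Solving for the unknown gives log [Pt²⁺(aq)] = 0.159, so [Pt²⁺(aq)] ≈ 1.4 M.

1.4 M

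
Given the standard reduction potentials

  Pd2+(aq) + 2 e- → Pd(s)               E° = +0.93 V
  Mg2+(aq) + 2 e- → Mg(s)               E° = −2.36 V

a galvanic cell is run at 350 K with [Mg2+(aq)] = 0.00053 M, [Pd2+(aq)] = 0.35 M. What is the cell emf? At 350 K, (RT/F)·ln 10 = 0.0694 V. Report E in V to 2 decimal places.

+3.39 V

The Pd²⁺/Pd couple has the more positive E°, so it is the cathode; Mg²⁺/Mg is the anode.
E°cell = E°cat − E°an = +0.93 − (−2.36) = +3.29 V; n = 2.
For the overall reaction Pd2+(aq) + Mg(s) → Pd(s) + Mg2+(aq), Q = [Mg2+(aq)] / [Pd2+(aq)] = 0.00151, giving log Q = −2.820.
Applying E = E° − (RT ln10/nF)·log Q gives +3.29 − (0.0694/2)(−2.820) = +3.39 V.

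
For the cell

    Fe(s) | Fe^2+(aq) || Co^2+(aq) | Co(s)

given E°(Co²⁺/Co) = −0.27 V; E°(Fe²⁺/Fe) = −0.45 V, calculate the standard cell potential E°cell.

+0.18 V

By convention the left-hand electrode in cell notation is the anode (oxidation) and the right-hand electrode is the cathode (reduction).
E°cell = E°(right) − E°(left) = −0.27 − (−0.45) = +0.18 V.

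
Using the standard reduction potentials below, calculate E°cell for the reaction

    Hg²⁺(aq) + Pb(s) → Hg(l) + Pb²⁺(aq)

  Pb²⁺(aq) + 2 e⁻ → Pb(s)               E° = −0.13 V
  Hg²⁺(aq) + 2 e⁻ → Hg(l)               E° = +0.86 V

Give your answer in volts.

+0.99 V

In the reaction as written, Hg²⁺(aq) is reduced (cathode) and Pb²⁺(aq) is produced by oxidation at the anode.
E°cell = E°(cathode) − E°(anode) = +0.86 − (−0.13) = +0.99 V.
The positive value indicates the reaction is spontaneous as written.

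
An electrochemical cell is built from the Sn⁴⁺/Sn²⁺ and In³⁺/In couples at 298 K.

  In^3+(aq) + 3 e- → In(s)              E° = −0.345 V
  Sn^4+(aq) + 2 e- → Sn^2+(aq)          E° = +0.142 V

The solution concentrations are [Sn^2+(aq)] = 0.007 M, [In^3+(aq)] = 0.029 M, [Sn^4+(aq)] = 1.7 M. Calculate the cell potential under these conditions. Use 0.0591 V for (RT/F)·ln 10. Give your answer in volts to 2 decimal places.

The Sn⁴⁺/Sn²⁺ couple has the more positive E°, so it is the cathode; In³⁺/In is the anode.
E°cell = E°cat − E°an = +0.142 − (−0.345) = +0.487 V; n = 6.
The balanced reaction is 3 Sn^4+(aq) + 2 In(s) → 3 Sn^2+(aq) + 2 In^3+(aq), so Q = ([Sn^2+(aq)]^3·[In^3+(aq)]^2) / [Sn^4+(aq)]^3 = 5.87×10^−11 and log Q = −10.231.
By the Nernst equation, E = +0.487 − (0.0591/6)·(−10.231) = +0.59 V.

+0.59 V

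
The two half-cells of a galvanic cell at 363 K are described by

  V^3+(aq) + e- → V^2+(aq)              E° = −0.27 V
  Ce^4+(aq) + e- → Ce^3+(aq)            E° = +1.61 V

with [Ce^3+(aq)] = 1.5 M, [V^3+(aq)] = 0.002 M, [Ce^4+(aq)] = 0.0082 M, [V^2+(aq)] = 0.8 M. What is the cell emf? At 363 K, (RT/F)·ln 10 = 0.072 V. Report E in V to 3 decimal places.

+1.904 V

The Ce⁴⁺/Ce³⁺ couple has the more positive E°, so it is the cathode; V³⁺/V²⁺ is the anode.
The standard potential is +1.61 − (−0.27) = +1.88 V and the balanced reaction transfers n = 1 electron.
The balanced reaction is Ce^4+(aq) + V^2+(aq) → Ce^3+(aq) + V^3+(aq), so Q = ([Ce^3+(aq)]·[V^3+(aq)]) / ([Ce^4+(aq)]·[V^2+(aq)]) = 0.457 and log Q = −0.340.
Applying E = E° − (RT ln10/nF)·log Q gives +1.88 − (0.072/1)(−0.340) = +1.904 V.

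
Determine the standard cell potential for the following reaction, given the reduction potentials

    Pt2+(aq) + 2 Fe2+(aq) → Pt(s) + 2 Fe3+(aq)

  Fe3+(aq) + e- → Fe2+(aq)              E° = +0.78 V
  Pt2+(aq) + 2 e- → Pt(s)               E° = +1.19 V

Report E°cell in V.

Pt2+(aq) gains electrons, so the Pt²⁺/Pt couple is the cathode; the Fe³⁺/Fe²⁺ couple is the anode.
E°cell = E°(cathode) − E°(anode) = +1.19 − (+0.78) = +0.41 V.
The positive value indicates the reaction is spontaneous as written.

+0.41 V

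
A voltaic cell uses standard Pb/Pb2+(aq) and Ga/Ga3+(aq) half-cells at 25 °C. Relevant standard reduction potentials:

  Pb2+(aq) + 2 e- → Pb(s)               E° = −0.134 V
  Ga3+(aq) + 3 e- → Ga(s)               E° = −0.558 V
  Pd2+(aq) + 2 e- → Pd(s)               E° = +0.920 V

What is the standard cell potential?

Of the two couples in this cell, the one with the more positive reduction potential is reduced at the cathode: here that is Pb²⁺/Pb (−0.134 V); Ga³⁺/Ga (−0.558 V) is the anode.
E°cell = E°(cathode) − E°(anode) = −0.134 − (−0.558) = +0.424 V.

+0.424 V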